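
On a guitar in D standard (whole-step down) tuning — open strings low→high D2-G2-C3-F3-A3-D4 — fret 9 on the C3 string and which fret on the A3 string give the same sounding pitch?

C3 at fret 9 is C3 + 9 semitones = A3.
The open A3 string is 9 semitones above the open C3, so the same pitch on the A3 string lies at fret 9 − 9 = 0.

0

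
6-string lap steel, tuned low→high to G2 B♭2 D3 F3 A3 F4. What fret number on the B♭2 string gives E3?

6

E3 is 6 semitones above the open B♭2 (Bb–B–C–Db–D–Eb–E), so it sits at fret 6.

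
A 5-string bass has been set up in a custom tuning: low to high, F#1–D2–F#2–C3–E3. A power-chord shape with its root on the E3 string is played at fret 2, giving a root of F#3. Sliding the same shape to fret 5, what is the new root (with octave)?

Moving from fret 2 to fret 5 shifts the root by 3 semitones.
F#3 up 3 semitones is A3.

A3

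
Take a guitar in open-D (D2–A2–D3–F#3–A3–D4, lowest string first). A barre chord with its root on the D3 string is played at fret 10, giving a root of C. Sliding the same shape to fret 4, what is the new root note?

F#

Moving from fret 10 to fret 4 shifts the root by -6 semitones.
C down 6 semitones is F#.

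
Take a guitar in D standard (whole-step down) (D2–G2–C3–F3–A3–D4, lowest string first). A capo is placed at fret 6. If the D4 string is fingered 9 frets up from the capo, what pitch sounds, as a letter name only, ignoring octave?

F

The capo raises the open D4 by 6 semitones to G#4; fretting 9 more gives D4 + 6 + 9 = D4 + 15 semitones, landing on F.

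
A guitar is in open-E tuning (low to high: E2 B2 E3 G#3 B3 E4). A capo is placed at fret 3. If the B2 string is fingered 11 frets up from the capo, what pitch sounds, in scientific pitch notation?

The capo raises the open B2 by 3 semitones to D3; fretting 11 more gives B2 + 3 + 11 = B2 + 14 semitones = C#4.

C#4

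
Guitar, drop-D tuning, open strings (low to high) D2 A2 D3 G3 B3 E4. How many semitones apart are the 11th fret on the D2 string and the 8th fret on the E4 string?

D2 at fret 11 → C♯3 (MIDI 49); E4 at fret 8 → C5 (MIDI 72).
49 − 72 = -23, so the two pitches are 23 semitones apart, with C5 the higher.

23 semitones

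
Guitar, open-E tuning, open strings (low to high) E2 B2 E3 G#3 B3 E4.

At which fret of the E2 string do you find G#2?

G#2 is 4 semitones above the open E2 (E–F–F#–G–G#), so it sits at fret 4.

4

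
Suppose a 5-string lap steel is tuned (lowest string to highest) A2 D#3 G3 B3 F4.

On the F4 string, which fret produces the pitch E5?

E5 is 11 semitones above the open F4 (F–F#–G–G#–…–D–D#–E), so it sits at fret 11.

11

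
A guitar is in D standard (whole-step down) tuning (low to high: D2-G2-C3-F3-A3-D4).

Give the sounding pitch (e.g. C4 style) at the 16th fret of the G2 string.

B3

Each fret is one semitone, so G2 + 16 = B3.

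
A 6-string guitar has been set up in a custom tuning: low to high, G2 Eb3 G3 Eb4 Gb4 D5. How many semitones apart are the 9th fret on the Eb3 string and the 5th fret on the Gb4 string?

11 semitones

Eb3 at fret 9 → C4 (MIDI 60); Gb4 at fret 5 → B4 (MIDI 71).
60 − 71 = -11, so the two pitches are 11 semitones apart, with B4 the higher.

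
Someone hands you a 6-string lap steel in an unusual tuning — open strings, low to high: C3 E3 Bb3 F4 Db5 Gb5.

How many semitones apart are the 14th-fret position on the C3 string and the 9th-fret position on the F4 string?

C3 at fret 14 → D4 (MIDI 62); F4 at fret 9 → D5 (MIDI 74).
62 − 74 = -12, so the two pitches are 12 semitones apart, with D5 the higher.

12 semitones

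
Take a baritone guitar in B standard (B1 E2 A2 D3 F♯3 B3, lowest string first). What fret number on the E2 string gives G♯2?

4

G♯2 is 4 semitones above the open E2 (E–F–F#–G–G#), so it sits at fret 4.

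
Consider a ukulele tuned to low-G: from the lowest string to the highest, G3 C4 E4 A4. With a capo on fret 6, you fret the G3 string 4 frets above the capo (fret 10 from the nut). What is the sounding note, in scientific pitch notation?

The capo raises the open G3 by 6 semitones to C#4; fretting 4 more gives G3 + 6 + 4 = G3 + 10 semitones = F4.

F4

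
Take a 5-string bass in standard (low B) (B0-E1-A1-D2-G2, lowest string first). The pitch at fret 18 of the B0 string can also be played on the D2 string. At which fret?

3

B0 at fret 18 is B0 + 18 semitones = F2.
The open D2 string is 15 semitones above the open B0, so the same pitch on the D2 string lies at fret 18 − 15 = 3.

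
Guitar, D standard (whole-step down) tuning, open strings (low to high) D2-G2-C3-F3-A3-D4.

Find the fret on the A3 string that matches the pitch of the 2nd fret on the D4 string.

7

Fret 2 on D4 is MIDI 62 + 2 = 64 (E4). On the A3 string (open MIDI 57), that pitch is 64 − 57 = fret 7.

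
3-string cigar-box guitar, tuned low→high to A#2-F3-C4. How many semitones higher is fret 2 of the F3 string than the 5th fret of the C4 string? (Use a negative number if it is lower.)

F3 at fret 2 → G3 (MIDI 55); C4 at fret 5 → F4 (MIDI 65).
55 − 65 = -10, so the two pitches are 10 semitones apart.

-10 semitones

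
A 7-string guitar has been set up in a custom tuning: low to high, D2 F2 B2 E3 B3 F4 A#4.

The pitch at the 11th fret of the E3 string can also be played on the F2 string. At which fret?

E3 at fret 11 is E3 + 11 semitones = D#4.
The open F2 string is 11 semitones below the open E3, so the same pitch on the F2 string lies at fret 11 + 11 = 22.

22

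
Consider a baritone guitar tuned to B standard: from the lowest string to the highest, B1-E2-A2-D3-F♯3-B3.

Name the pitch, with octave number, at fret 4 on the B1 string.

D♯2

The open B1 string plus 4 semitones: B–C–C#–D–D#.
The walk passes from B into C once, so the octave number goes from 1 to 2.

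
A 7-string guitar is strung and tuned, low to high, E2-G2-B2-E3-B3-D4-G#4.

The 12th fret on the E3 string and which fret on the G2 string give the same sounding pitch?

21

Fret 12 on E3 is MIDI 52 + 12 = 64 (E4). On the G2 string (open MIDI 43), that pitch is 64 − 43 = fret 21.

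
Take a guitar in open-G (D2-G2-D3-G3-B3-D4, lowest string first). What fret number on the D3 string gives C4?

10

C4 is 10 semitones above the open D3 (D–D#–E–F–…–A#–B–C), so it sits at fret 10.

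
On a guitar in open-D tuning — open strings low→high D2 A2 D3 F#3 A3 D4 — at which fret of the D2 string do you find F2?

F2 is 3 semitones above the open D2 (D–D#–E–F), so it sits at fret 3.

3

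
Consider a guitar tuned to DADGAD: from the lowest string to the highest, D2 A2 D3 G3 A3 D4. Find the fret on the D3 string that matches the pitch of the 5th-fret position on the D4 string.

17

D4 at fret 5 is D4 + 5 semitones = G4.
The open D3 string is 12 semitones below the open D4, so the same pitch on the D3 string lies at fret 5 + 12 = 17.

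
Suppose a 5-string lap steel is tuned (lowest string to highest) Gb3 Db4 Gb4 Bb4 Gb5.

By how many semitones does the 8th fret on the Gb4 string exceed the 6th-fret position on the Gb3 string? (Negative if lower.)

14 semitones

Gb4 at fret 8 → D5 (MIDI 74); Gb3 at fret 6 → C4 (MIDI 60).
74 − 60 = 14, so the two pitches are 14 semitones apart.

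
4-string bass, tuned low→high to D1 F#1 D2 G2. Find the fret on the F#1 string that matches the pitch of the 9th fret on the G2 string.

22

Fret 9 on G2 is MIDI 43 + 9 = 52 (E3). On the F#1 string (open MIDI 30), that pitch is 52 − 30 = fret 22.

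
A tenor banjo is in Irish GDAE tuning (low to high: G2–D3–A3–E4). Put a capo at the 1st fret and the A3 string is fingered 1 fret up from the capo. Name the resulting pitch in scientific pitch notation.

B3

The capo raises the open A3 by 1 semitone to A♯3; fretting 1 more gives A3 + 1 + 1 = A3 + 2 semitones = B3.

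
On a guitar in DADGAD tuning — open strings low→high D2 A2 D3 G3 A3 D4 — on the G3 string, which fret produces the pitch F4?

10

F4 is 10 semitones above the open G3 (G–G#–A–A#–…–D#–E–F), so it sits at fret 10.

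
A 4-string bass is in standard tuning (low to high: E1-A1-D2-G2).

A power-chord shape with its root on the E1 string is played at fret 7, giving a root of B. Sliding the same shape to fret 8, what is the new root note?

Moving from fret 7 to fret 8 shifts the root by 1 semitone.
B up 1 semitone is C.

C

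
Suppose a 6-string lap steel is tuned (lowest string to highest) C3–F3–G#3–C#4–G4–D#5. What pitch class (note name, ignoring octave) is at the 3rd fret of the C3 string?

D#

Each fret is one semitone, so C3 + 3 = D#.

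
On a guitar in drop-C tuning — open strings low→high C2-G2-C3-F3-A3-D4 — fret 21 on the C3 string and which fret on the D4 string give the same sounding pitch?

7

Fret 21 on C3 is MIDI 48 + 21 = 69 (A4). On the D4 string (open MIDI 62), that pitch is 69 − 62 = fret 7.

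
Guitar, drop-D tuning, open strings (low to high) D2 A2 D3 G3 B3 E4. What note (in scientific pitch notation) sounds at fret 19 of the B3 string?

Each fret is one semitone, so B3 + 19 = F♯5.

F♯5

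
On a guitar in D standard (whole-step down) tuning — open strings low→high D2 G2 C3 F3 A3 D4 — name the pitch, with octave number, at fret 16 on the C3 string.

Each fret is one semitone, so C3 + 16 = E4.

E4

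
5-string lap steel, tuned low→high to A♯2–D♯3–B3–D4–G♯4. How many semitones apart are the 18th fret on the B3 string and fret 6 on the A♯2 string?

25 semitones

B3 at fret 18 → F5 (MIDI 77); A♯2 at fret 6 → E3 (MIDI 52).
77 − 52 = 25, so the two pitches are 25 semitones apart, with F5 the higher.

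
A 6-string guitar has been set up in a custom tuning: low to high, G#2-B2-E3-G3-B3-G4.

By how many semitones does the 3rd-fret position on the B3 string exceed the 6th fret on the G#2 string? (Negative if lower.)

B3 at fret 3 → D4 (MIDI 62); G#2 at fret 6 → D3 (MIDI 50).
62 − 50 = 12, so the two pitches are 12 semitones apart.

12 semitones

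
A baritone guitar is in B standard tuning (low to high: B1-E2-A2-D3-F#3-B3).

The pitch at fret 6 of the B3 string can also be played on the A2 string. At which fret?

20

B3 at fret 6 is B3 + 6 semitones = F4.
The open A2 string is 14 semitones below the open B3, so the same pitch on the A2 string lies at fret 6 + 14 = 20.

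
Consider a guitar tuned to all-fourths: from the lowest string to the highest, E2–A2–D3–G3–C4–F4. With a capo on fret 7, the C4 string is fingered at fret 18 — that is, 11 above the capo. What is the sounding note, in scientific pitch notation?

F♯5

The capo raises the open C4 by 7 semitones to G4; fretting 11 more gives C4 + 7 + 11 = C4 + 18 semitones = F♯5.
(Also written G♭.)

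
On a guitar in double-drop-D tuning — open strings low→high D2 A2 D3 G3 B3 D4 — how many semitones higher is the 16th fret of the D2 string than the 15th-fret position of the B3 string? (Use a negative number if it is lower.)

D2 at fret 16 → F#3 (MIDI 54); B3 at fret 15 → D5 (MIDI 74).
54 − 74 = -20, so the two pitches are 20 semitones apart.

-20 semitones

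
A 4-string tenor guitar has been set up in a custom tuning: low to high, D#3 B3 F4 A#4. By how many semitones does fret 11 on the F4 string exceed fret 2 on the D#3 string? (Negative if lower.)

F4 at fret 11 → E5 (MIDI 76); D#3 at fret 2 → F3 (MIDI 53).
76 − 53 = 23, so the two pitches are 23 semitones apart.

23 semitones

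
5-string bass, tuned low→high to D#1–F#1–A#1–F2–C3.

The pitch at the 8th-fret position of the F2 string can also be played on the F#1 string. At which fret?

F2 at fret 8 is F2 + 8 semitones = C#3.
The open F#1 string is 11 semitones below the open F2, so the same pitch on the F#1 string lies at fret 8 + 11 = 19.

19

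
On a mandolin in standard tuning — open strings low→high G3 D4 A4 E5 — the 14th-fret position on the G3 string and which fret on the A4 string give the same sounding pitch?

G3 at fret 14 is G3 + 14 semitones = A4.
The open A4 string is 14 semitones above the open G3, so the same pitch on the A4 string lies at fret 14 − 14 = 0.

0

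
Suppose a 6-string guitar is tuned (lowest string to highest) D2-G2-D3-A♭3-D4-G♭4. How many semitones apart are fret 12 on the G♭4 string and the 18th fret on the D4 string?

G♭4 at fret 12 → G♭5 (MIDI 78); D4 at fret 18 → A♭5 (MIDI 80).
78 − 80 = -2, so the two pitches are 2 semitones apart, with A♭5 the higher.

2 semitones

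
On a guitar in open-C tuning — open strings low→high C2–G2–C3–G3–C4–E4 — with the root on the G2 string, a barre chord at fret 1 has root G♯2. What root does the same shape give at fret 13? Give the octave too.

G♯3

Moving from fret 1 to fret 13 shifts the root by 12 semitones.
G♯2 up 12 semitones is G♯3.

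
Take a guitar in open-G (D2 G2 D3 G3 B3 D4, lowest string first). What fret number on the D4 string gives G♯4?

6

G♯4 is 6 semitones above the open D4 (D–D#–E–F–F#–G–G#), so it sits at fret 6.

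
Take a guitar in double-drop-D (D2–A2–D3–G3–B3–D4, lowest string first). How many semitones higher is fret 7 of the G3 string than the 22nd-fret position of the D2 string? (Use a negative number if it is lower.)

G3 at fret 7 → D4 (MIDI 62); D2 at fret 22 → C4 (MIDI 60).
62 − 60 = 2, so the two pitches are 2 semitones apart.

2 semitones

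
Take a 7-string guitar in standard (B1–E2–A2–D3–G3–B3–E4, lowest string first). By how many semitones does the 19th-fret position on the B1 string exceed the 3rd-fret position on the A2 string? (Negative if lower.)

6 semitones

B1 at fret 19 → F#3 (MIDI 54); A2 at fret 3 → C3 (MIDI 48).
54 − 48 = 6, so the two pitches are 6 semitones apart.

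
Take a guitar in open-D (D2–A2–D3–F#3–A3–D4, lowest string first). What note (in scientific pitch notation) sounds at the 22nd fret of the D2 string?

The open D2 string plus 22 semitones: D–D#–E–F–…–A#–B–C.
The walk passes from B into C 2 times, so the octave number goes from 2 to 4.

C4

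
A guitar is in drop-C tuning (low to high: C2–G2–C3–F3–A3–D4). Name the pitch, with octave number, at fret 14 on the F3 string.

G4

The open F3 string plus 14 semitones: F–F#–G–G#–…–F–F#–G.
The walk passes from B into C once, so the octave number goes from 3 to 4.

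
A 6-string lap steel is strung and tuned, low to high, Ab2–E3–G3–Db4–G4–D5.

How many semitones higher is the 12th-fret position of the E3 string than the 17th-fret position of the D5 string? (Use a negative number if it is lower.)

E3 at fret 12 → E4 (MIDI 64); D5 at fret 17 → G6 (MIDI 91).
64 − 91 = -27, so the two pitches are 27 semitones apart.

-27 semitones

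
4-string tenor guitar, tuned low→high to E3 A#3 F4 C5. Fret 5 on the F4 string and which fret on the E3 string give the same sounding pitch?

18

Fret 5 on F4 is MIDI 65 + 5 = 70 (A#4). On the E3 string (open MIDI 52), that pitch is 70 − 52 = fret 18.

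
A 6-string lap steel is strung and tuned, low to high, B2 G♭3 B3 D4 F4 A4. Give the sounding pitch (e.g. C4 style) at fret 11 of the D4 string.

D♭5

D4 is MIDI 62. Adding 11 gives 73, which is D♭5.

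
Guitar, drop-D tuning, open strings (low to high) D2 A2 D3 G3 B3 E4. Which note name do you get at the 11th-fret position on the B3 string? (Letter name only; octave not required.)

A♯

B3 is MIDI 59. Adding 11 gives 70; 70 mod 12 = 10, i.e. A♯.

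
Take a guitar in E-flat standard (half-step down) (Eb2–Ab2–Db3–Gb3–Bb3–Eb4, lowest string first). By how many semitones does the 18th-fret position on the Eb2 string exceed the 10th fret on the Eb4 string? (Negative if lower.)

-16 semitones

Eb2 at fret 18 → A3 (MIDI 57); Eb4 at fret 10 → Db5 (MIDI 73).
57 − 73 = -16, so the two pitches are 16 semitones apart.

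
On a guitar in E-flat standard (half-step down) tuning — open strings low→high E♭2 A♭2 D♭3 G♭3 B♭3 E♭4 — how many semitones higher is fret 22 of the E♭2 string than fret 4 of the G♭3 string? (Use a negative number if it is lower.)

3 semitones

E♭2 at fret 22 → D♭4 (MIDI 61); G♭3 at fret 4 → B♭3 (MIDI 58).
61 − 58 = 3, so the two pitches are 3 semitones apart.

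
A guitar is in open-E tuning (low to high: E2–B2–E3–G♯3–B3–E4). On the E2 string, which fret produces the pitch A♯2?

A♯2 is 6 semitones above the open E2 (E–F–F#–G–G#–A–A#), so it sits at fret 6.

6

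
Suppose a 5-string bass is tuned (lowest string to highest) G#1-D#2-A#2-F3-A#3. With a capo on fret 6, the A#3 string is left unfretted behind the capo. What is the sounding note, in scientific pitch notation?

E4

The capo raises the open A#3 by 6 semitones to E4; fretting 0 more gives A#3 + 6 + 0 = A#3 + 6 semitones = E4.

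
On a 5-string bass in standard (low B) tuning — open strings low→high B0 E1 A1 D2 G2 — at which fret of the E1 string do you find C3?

C3 is 20 semitones above the open E1 (E–F–F#–G–…–A#–B–C), so it sits at fret 20.

20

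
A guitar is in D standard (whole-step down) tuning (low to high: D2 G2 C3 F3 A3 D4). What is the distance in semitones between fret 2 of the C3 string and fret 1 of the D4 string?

13 semitones

C3 at fret 2 → D3 (MIDI 50); D4 at fret 1 → D#4 (MIDI 63).
50 − 63 = -13, so the two pitches are 13 semitones apart, with D#4 the higher.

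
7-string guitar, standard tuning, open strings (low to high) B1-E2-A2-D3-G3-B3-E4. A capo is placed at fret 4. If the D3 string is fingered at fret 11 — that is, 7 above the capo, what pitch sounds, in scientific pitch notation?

The capo raises the open D3 by 4 semitones to F#3; fretting 7 more gives D3 + 4 + 7 = D3 + 11 semitones = C#4.

C#4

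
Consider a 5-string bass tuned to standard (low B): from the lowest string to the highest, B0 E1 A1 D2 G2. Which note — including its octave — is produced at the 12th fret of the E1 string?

E2

Each fret is one semitone, so E1 + 12 = E2.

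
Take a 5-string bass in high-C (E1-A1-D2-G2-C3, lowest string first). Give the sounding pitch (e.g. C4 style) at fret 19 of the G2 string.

Each fret is one semitone, so G2 + 19 = D4.

D4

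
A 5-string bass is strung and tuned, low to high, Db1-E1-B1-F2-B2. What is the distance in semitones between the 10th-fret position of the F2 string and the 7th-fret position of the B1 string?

F2 at fret 10 → Eb3 (MIDI 51); B1 at fret 7 → Gb2 (MIDI 42).
51 − 42 = 9, so the two pitches are 9 semitones apart, with Eb3 the higher.

9 semitones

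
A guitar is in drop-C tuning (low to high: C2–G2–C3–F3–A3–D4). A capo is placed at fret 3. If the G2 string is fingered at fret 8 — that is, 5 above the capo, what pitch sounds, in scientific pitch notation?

The capo raises the open G2 by 3 semitones to A#2; fretting 5 more gives G2 + 3 + 5 = G2 + 8 semitones = D#3.
(Also written Eb.)

D#3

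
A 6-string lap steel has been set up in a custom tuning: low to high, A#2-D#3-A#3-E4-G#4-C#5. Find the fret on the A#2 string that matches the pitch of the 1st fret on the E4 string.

19

E4 at fret 1 is E4 + 1 semitone = F4.
The open A#2 string is 18 semitones below the open E4, so the same pitch on the A#2 string lies at fret 1 + 18 = 19.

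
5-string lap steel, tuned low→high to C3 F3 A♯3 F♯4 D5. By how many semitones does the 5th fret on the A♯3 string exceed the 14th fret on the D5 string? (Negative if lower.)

A♯3 at fret 5 → D♯4 (MIDI 63); D5 at fret 14 → E6 (MIDI 88).
63 − 88 = -25, so the two pitches are 25 semitones apart.

-25 semitones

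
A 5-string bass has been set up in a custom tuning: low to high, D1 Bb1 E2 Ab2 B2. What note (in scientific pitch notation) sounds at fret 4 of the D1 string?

Gb1

D1 is MIDI 26. Adding 4 gives 30, which is Gb1.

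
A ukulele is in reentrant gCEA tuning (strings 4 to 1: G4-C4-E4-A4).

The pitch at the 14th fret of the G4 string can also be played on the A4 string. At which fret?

12

G4 at fret 14 is G4 + 14 semitones = A5.
The open A4 string is 2 semitones above the open G4, so the same pitch on the A4 string lies at fret 14 − 2 = 12.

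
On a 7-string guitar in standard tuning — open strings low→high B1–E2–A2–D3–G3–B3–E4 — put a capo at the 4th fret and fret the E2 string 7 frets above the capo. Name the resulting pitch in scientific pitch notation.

D#3

The capo raises the open E2 by 4 semitones to G#2; fretting 7 more gives E2 + 4 + 7 = E2 + 11 semitones = D#3.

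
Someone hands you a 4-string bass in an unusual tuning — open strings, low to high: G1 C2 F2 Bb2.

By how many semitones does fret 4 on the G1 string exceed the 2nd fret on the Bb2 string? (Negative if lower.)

-13 semitones

G1 at fret 4 → B1 (MIDI 35); Bb2 at fret 2 → C3 (MIDI 48).
35 − 48 = -13, so the two pitches are 13 semitones apart.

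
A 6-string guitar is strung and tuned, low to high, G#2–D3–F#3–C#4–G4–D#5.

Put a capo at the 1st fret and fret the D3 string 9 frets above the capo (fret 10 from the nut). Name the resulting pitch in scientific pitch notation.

C4

The capo raises the open D3 by 1 semitone to D#3; fretting 9 more gives D3 + 1 + 9 = D3 + 10 semitones = C4.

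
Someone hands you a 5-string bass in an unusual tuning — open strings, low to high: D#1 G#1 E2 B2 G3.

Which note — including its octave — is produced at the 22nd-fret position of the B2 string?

B2 is MIDI 47. Adding 22 gives 69, which is A4.

A4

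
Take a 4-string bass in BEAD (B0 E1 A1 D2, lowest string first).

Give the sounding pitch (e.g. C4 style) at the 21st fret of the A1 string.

F#3

A1 is MIDI 33. Adding 21 gives 54, which is F#3.
(Equivalently spelled Gb3.)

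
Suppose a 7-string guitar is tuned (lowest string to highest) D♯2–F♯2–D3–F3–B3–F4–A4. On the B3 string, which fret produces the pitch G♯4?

G♯4 is 9 semitones above the open B3 (B–C–C#–D–D#–E–F–F#–G–G#), so it sits at fret 9.

9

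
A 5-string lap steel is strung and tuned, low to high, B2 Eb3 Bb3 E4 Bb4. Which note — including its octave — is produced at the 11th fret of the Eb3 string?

Eb3 is MIDI 51. Adding 11 gives 62, which is D4.

D4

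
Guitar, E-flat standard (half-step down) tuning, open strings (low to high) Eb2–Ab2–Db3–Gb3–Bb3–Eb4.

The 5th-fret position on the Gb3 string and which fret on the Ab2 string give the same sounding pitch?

15

Gb3 at fret 5 is Gb3 + 5 semitones = B3.
The open Ab2 string is 10 semitones below the open Gb3, so the same pitch on the Ab2 string lies at fret 5 + 10 = 15.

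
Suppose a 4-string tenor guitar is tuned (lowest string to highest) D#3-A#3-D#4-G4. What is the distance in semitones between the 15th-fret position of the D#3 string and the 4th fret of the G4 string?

D#3 at fret 15 → F#4 (MIDI 66); G4 at fret 4 → B4 (MIDI 71).
66 − 71 = -5, so the two pitches are 5 semitones apart, with B4 the higher.

5 semitones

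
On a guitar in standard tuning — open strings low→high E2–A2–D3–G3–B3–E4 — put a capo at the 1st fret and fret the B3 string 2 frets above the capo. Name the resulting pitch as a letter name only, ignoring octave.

The capo raises the open B3 by 1 semitone to C4; fretting 2 more gives B3 + 1 + 2 = B3 + 3 semitones, landing on D.

D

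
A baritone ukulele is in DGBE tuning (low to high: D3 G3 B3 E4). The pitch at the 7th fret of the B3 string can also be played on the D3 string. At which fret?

Fret 7 on B3 is MIDI 59 + 7 = 66 (F#4). On the D3 string (open MIDI 50), that pitch is 66 − 50 = fret 16.

16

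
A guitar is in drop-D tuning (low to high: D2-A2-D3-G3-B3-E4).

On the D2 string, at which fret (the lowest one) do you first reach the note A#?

From D2, count semitones up the chromatic scale until reaching A#: D–D#–E–F–F#–G–G#–A–A# — 8 steps.

8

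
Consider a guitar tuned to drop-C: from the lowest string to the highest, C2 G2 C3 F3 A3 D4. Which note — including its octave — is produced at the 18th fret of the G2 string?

G2 is MIDI 43. Adding 18 gives 61, which is C#4.
(Equivalently spelled Db4.)

C#4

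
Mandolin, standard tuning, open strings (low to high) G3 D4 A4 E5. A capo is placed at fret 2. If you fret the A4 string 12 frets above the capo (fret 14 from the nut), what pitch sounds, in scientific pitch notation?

B5

The capo raises the open A4 by 2 semitones to B4; fretting 12 more gives A4 + 2 + 12 = A4 + 14 semitones = B5.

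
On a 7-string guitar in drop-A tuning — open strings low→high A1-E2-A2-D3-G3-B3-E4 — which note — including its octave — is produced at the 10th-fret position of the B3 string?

A4

The open B3 string plus 10 semitones: B–C–C#–D–…–G–G#–A.
The walk passes from B into C once, so the octave number goes from 3 to 4.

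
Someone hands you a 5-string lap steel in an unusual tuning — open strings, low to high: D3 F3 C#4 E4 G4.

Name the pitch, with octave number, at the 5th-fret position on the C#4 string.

F#4

C#4 is MIDI 61. Adding 5 gives 66, which is F#4.
(Equivalently spelled Gb4.)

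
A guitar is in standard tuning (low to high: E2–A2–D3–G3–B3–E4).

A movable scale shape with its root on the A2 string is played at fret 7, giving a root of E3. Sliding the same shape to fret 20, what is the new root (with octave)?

F4

Moving from fret 7 to fret 20 shifts the root by 13 semitones.
E3 up 13 semitones is F4.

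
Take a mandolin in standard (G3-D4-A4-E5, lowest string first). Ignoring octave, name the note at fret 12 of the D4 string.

Each fret is one semitone, so D4 + 12 = D.

D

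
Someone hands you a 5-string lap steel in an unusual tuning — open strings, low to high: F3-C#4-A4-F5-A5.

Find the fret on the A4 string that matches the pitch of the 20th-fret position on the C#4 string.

C#4 at fret 20 is C#4 + 20 semitones = A5.
The open A4 string is 8 semitones above the open C#4, so the same pitch on the A4 string lies at fret 20 − 8 = 12.

12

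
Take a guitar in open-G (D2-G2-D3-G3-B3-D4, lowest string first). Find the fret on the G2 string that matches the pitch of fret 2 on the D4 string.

D4 at fret 2 is D4 + 2 semitones = E4.
The open G2 string is 19 semitones below the open D4, so the same pitch on the G2 string lies at fret 2 + 19 = 21.

21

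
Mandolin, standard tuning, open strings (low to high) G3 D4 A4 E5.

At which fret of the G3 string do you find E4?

E4 is 9 semitones above the open G3 (G–G#–A–A#–B–C–C#–D–D#–E), so it sits at fret 9.

9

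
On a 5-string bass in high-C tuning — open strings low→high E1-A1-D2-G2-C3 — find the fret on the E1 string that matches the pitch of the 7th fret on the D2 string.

D2 at fret 7 is D2 + 7 semitones = A2.
The open E1 string is 10 semitones below the open D2, so the same pitch on the E1 string lies at fret 7 + 10 = 17.

17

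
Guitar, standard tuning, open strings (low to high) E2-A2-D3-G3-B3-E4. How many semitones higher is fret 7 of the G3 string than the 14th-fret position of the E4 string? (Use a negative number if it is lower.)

G3 at fret 7 → D4 (MIDI 62); E4 at fret 14 → F#5 (MIDI 78).
62 − 78 = -16, so the two pitches are 16 semitones apart.

-16 semitones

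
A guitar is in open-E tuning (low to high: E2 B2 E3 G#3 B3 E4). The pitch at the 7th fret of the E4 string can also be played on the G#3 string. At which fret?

Fret 7 on E4 is MIDI 64 + 7 = 71 (B4). On the G#3 string (open MIDI 56), that pitch is 71 − 56 = fret 15.

15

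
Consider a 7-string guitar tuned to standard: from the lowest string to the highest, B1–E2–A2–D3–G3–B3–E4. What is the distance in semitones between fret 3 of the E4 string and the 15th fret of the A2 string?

E4 at fret 3 → G4 (MIDI 67); A2 at fret 15 → C4 (MIDI 60).
67 − 60 = 7, so the two pitches are 7 semitones apart, with G4 the higher.

7 semitones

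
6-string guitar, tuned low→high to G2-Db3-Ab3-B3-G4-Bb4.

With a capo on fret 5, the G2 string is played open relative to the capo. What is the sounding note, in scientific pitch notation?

The capo raises the open G2 by 5 semitones to C3; fretting 0 more gives G2 + 5 + 0 = G2 + 5 semitones = C3.

C3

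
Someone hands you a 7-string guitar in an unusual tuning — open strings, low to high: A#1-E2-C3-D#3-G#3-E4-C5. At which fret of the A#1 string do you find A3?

A3 is 23 semitones above the open A#1 (A#–B–C–C#–…–G–G#–A), so it sits at fret 23.

23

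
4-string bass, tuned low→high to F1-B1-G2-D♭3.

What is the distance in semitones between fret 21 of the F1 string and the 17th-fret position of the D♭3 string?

F1 at fret 21 → D3 (MIDI 50); D♭3 at fret 17 → G♭4 (MIDI 66).
50 − 66 = -16, so the two pitches are 16 semitones apart, with G♭4 the higher.

16 semitones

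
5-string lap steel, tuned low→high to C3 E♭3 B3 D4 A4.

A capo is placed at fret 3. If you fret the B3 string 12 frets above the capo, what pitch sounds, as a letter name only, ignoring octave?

The capo raises the open B3 by 3 semitones to D4; fretting 12 more gives B3 + 3 + 12 = B3 + 15 semitones, landing on D.

D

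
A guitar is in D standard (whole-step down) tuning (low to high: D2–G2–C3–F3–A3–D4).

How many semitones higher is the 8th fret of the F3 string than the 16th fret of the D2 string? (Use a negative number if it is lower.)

7 semitones

F3 at fret 8 → C#4 (MIDI 61); D2 at fret 16 → F#3 (MIDI 54).
61 − 54 = 7, so the two pitches are 7 semitones apart.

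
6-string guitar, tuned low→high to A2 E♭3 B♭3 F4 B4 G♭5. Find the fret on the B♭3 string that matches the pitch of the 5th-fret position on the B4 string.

18

Fret 5 on B4 is MIDI 71 + 5 = 76 (E5). On the B♭3 string (open MIDI 58), that pitch is 76 − 58 = fret 18.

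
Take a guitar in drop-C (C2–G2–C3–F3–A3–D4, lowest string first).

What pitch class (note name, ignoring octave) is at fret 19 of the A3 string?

A3 is MIDI 57. Adding 19 gives 76; 76 mod 12 = 4, i.e. E.

E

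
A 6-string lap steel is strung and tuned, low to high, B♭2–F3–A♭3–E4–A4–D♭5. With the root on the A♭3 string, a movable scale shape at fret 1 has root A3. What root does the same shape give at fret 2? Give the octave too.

B♭3

Moving from fret 1 to fret 2 shifts the root by 1 semitone.
A3 up 1 semitone is B♭3.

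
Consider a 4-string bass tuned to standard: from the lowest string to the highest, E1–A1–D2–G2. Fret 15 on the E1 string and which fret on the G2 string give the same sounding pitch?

0

E1 at fret 15 is E1 + 15 semitones = G2.
The open G2 string is 15 semitones above the open E1, so the same pitch on the G2 string lies at fret 15 − 15 = 0.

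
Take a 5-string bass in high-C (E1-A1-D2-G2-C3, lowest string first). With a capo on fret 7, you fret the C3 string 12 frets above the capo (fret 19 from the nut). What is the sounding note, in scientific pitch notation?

The capo raises the open C3 by 7 semitones to G3; fretting 12 more gives C3 + 7 + 12 = C3 + 19 semitones = G4.

G4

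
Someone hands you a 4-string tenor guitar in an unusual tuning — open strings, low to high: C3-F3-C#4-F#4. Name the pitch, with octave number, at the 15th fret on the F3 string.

F3 is MIDI 53. Adding 15 gives 68, which is G#4.
(Equivalently spelled Ab4.)

G#4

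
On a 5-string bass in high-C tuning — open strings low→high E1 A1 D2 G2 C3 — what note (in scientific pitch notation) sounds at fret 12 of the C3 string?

C4

C3 is MIDI 48. Adding 12 gives 60, which is C4.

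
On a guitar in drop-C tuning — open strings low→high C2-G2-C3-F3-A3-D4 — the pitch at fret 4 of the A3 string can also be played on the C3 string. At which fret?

A3 at fret 4 is A3 + 4 semitones = C#4.
The open C3 string is 9 semitones below the open A3, so the same pitch on the C3 string lies at fret 4 + 9 = 13.

13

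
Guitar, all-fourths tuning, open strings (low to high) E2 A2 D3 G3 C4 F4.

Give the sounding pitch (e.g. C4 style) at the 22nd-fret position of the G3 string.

Each fret is one semitone, so G3 + 22 = F5.

F5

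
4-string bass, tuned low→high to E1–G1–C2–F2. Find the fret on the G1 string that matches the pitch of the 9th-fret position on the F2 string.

Fret 9 on F2 is MIDI 41 + 9 = 50 (D3). On the G1 string (open MIDI 31), that pitch is 50 − 31 = fret 19.

19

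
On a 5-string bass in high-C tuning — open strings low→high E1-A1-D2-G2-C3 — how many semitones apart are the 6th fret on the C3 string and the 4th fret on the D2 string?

C3 at fret 6 → F♯3 (MIDI 54); D2 at fret 4 → F♯2 (MIDI 42).
54 − 42 = 12, so the two pitches are 12 semitones apart, with F♯3 the higher.

12 semitones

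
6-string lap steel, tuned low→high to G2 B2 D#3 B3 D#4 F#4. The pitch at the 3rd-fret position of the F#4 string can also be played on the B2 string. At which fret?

F#4 at fret 3 is F#4 + 3 semitones = A4.
The open B2 string is 19 semitones below the open F#4, so the same pitch on the B2 string lies at fret 3 + 19 = 22.

22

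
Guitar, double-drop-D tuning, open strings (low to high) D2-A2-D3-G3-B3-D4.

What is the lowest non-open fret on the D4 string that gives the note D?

12

From D4, count semitones up the chromatic scale until reaching D: D–D#–E–F–…–C–C#–D — 12 steps.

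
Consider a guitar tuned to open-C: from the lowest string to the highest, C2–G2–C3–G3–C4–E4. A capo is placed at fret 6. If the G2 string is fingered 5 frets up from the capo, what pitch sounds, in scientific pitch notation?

F#3

The capo raises the open G2 by 6 semitones to C#3; fretting 5 more gives G2 + 6 + 5 = G2 + 11 semitones = F#3.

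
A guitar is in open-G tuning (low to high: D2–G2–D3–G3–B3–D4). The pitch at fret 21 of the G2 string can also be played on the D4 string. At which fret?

G2 at fret 21 is G2 + 21 semitones = E4.
The open D4 string is 19 semitones above the open G2, so the same pitch on the D4 string lies at fret 21 − 19 = 2.

2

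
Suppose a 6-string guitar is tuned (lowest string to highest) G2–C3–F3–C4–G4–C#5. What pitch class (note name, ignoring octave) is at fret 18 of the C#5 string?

C#5 is MIDI 73. Adding 18 gives 91; 91 mod 12 = 7, i.e. G.

G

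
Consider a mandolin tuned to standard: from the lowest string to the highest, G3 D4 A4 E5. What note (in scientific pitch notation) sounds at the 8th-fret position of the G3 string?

D♯4

G3 is MIDI 55. Adding 8 gives 63, which is D♯4.
(Equivalently spelled E♭4.)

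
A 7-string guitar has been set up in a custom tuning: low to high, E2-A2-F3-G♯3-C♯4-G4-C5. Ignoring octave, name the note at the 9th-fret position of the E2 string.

The open E2 string plus 9 semitones: E–F–F#–G–G#–A–A#–B–C–C#.

C♯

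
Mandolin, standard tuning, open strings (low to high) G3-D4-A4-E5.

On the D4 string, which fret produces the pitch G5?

G5 is 17 semitones above the open D4 (D–D#–E–F–…–F–F#–G), so it sits at fret 17.

17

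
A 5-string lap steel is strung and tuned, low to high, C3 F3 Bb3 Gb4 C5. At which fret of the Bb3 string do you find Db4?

3

Db4 is 3 semitones above the open Bb3 (Bb–B–C–Db), so it sits at fret 3.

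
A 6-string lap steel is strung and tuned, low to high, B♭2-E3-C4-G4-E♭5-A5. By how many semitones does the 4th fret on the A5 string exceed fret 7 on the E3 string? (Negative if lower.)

26 semitones

A5 at fret 4 → D♭6 (MIDI 85); E3 at fret 7 → B3 (MIDI 59).
85 − 59 = 26, so the two pitches are 26 semitones apart.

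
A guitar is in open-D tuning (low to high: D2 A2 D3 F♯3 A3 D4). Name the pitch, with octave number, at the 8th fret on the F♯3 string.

Each fret is one semitone, so F♯3 + 8 = D4.

D4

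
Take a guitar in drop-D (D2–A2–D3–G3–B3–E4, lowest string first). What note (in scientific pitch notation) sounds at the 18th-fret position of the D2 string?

D2 is MIDI 38. Adding 18 gives 56, which is G#3.
(Equivalently spelled Ab3.)

G#3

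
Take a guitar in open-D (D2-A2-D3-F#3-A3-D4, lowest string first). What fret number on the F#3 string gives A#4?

16

A#4 is 16 semitones above the open F#3 (F#–G–G#–A–…–G#–A–A#), so it sits at fret 16.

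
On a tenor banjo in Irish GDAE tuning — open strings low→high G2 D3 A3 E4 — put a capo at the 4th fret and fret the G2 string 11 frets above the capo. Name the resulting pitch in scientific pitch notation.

A#3

The capo raises the open G2 by 4 semitones to B2; fretting 11 more gives G2 + 4 + 11 = G2 + 15 semitones = A#3.
(Also written Bb.)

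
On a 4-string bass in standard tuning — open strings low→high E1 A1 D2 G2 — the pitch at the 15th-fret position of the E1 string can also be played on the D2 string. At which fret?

5

E1 at fret 15 is E1 + 15 semitones = G2.
The open D2 string is 10 semitones above the open E1, so the same pitch on the D2 string lies at fret 15 − 10 = 5.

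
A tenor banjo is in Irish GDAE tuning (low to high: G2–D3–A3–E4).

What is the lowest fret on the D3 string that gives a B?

From D3, count semitones up the chromatic scale until reaching B: D–D#–E–F–F#–G–G#–A–A#–B — 9 steps.

9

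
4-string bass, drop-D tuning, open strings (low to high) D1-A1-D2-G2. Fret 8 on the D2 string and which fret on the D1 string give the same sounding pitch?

Fret 8 on D2 is MIDI 38 + 8 = 46 (A#2). On the D1 string (open MIDI 26), that pitch is 46 − 26 = fret 20.

20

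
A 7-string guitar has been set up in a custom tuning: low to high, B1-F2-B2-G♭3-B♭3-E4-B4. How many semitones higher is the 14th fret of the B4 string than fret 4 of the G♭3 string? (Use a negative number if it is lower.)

B4 at fret 14 → D♭6 (MIDI 85); G♭3 at fret 4 → B♭3 (MIDI 58).
85 − 58 = 27, so the two pitches are 27 semitones apart.

27 semitones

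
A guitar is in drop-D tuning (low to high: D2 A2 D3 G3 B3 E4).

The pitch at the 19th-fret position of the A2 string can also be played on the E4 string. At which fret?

Fret 19 on A2 is MIDI 45 + 19 = 64 (E4). On the E4 string (open MIDI 64), that pitch is 64 − 64 = fret 0.

0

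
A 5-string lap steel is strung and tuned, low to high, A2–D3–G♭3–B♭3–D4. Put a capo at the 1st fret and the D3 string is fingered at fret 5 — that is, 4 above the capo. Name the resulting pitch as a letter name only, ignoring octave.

The capo raises the open D3 by 1 semitone to E♭3; fretting 4 more gives D3 + 1 + 4 = D3 + 5 semitones, landing on G.

G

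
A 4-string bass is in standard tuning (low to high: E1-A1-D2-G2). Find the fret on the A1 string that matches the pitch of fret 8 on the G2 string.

18

G2 at fret 8 is G2 + 8 semitones = D#3.
The open A1 string is 10 semitones below the open G2, so the same pitch on the A1 string lies at fret 8 + 10 = 18.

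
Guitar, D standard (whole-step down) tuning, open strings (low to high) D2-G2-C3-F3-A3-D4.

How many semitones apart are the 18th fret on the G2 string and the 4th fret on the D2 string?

19 semitones

G2 at fret 18 → C#4 (MIDI 61); D2 at fret 4 → F#2 (MIDI 42).
61 − 42 = 19, so the two pitches are 19 semitones apart, with C#4 the higher.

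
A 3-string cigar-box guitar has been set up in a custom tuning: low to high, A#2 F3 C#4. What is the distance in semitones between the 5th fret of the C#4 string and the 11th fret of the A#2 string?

9 semitones

C#4 at fret 5 → F#4 (MIDI 66); A#2 at fret 11 → A3 (MIDI 57).
66 − 57 = 9, so the two pitches are 9 semitones apart, with F#4 the higher.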